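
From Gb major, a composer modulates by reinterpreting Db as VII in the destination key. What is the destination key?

The numeral VII denotes a major triad on scale degree 7. With Db on degree 7, the tonic of the new key is Eb.
Degree 7 carries a major triad in natural-minor keys, so the destination is Eb minor.
Check: the diatonic triads of Eb minor (natural minor) are Ebm (i), Fdim (ii°), Gb (III), Abm (iv), Bbm (v), Cb (VI), Db (VII) — Db is indeed VII.

Eb minor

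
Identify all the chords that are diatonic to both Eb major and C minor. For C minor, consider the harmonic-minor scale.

Triads in Eb major: Eb major (I), F minor (ii), G minor (iii), Ab major (IV), Bb major (V), C minor (vi), D diminished (vii°).
Triads in C minor (harmonic minor): C minor (i), D diminished (ii°), Eb augmented (III+), F minor (iv), G major (V), Ab major (VI), B diminished (vii°).
Shared triads with their functions: F minor (ii in Eb major, iv in C minor); Ab major (IV in Eb major, VI in C minor); C minor (vi in Eb major, i in C minor); D diminished (vii° in Eb major, ii° in C minor).

Fm, Ab, Cm, Ddim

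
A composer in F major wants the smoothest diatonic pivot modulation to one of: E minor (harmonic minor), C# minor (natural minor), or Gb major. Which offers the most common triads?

E minor

Triads of F major: F (I), Gm (ii), Am (iii), Bb (IV), C (V), Dm (vi), Edim (vii°).
E minor (harmonic minor) shares 2: Am, C.
C# minor (natural minor) shares 0: none.
Gb major shares 0: none.
The most common triads (2) are shared with E minor.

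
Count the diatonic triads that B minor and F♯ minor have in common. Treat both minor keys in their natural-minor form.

4

Diatonic triads of B minor (natural minor): Bm (i), C♯dim (ii°), D (III), Em (iv), F♯m (v), G (VI), A (VII).
Diatonic triads of F♯ minor (natural minor): F♯m (i), G♯dim (ii°), A (III), Bm (iv), C♯m (v), D (VI), E (VII).
Matching root and quality in both lists: Bm, D, F♯m, A.
That gives 4 common triads.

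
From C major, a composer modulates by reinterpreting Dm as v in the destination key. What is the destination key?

G minor

The numeral v denotes a minor triad on scale degree 5. With D on degree 5, the tonic of the new key is G.
Degree 5 carries a minor triad in natural-minor keys, so the destination is G minor.
Check: the diatonic triads of G minor (natural minor) are Gm (i), Adim (ii°), Bb (III), Cm (iv), Dm (v), Eb (VI), F (VII) — Dm is indeed v.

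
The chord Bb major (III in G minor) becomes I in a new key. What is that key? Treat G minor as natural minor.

The numeral I denotes a major triad on scale degree 1. With Bb on degree 1, the tonic of the new key is Bb.
Degree 1 carries a major triad in major keys, so the destination is Bb major.
Check: the diatonic triads of Bb major are Bb (I), Cm (ii), Dm (iii), Eb (IV), F (V), Gm (vi), Adim (vii°) — Bb major is indeed I.

Bb major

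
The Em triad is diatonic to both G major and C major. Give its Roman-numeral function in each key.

vi in G major; iii in C major

The scale of G major is G A B C D E F♯; E is degree 6, and the triad built there (E-G-B) is minor, so it is vi.
The scale of C major is C D E F G A B; E is degree 3, and the triad built there (E-G-B) is minor, so it is iii.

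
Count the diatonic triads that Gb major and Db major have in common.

4

Diatonic triads of Gb major: Gb (I), Abm (ii), Bbm (iii), Cb (IV), Db (V), Ebm (vi), Fdim (vii°).
Diatonic triads of Db major: Db (I), Ebm (ii), Fm (iii), Gb (IV), Ab (V), Bbm (vi), Cdim (vii°).
Matching root and quality in both lists: Gb, Bbm, Db, Ebm.
That gives 4 common triads.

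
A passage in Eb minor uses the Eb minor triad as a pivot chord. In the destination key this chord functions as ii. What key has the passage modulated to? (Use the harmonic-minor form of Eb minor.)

The numeral ii denotes a minor triad on scale degree 2. With Eb on degree 2, the tonic of the new key is Db.
Degree 2 carries a minor triad in major keys, so the destination is Db major.
Check: the diatonic triads of Db major are Db (I), Ebm (ii), Fm (iii), Gb (IV), Ab (V), Bbm (vi), Cdim (vii°) — Eb minor is indeed ii.

Db major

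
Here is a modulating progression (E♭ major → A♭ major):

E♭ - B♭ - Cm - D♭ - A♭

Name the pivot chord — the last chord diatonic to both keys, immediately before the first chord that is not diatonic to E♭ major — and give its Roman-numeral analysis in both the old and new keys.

Chords diatonic to E♭ major: E♭, Fm, Gm, A♭, B♭, Cm, Ddim.
Reading the progression, the first chord not in that set is D♭, so the modulation leaves E♭ major there.
The chord immediately before D♭ is Cm, which is diatonic to both keys: vi in E♭ major and iii in A♭ major.

Cm — vi in E♭ major, iii in A♭ major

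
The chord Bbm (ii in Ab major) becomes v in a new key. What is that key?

The numeral v denotes a minor triad on scale degree 5. With Bb on degree 5, the tonic of the new key is Eb.
Degree 5 carries a minor triad in natural-minor keys, so the destination is Eb minor.
Check: the diatonic triads of Eb minor (natural minor) are Ebm (i), Fdim (ii°), Gb (III), Abm (iv), Bbm (v), Cb (VI), Db (VII) — Bbm is indeed v.

Eb minor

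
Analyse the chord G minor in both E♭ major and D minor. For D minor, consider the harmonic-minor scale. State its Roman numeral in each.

The scale of E♭ major is E♭ F G A♭ B♭ C D; G is degree 3, and the triad built there (G-B♭-D) is minor, so it is iii.
The scale of D minor (harmonic minor) is D E F G A B♭ C♯; G is degree 4, and the triad built there (G-B♭-D) is minor, so it is iv.

iii in E♭ major; iv in D minor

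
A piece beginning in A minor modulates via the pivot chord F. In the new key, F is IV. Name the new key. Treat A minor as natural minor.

The numeral IV denotes a major triad on scale degree 4. With F on degree 4, the tonic of the new key is C.
Degree 4 carries a major triad in major keys, so the destination is C major.
Check: the diatonic triads of C major are C (I), Dm (ii), Em (iii), F (IV), G (V), Am (vi), Bdim (vii°) — F is indeed IV.

C major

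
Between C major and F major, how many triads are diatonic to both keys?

4

Diatonic triads of C major: C major (I), D minor (ii), E minor (iii), F major (IV), G major (V), A minor (vi), B diminished (vii°).
Diatonic triads of F major: F major (I), G minor (ii), A minor (iii), B♭ major (IV), C major (V), D minor (vi), E diminished (vii°).
Matching root and quality in both lists: C major, D minor, F major, A minor.
That gives 4 common triads.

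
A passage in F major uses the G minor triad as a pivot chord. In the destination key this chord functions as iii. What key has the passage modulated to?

Eb major

The numeral iii denotes a minor triad on scale degree 3. With G on degree 3, the tonic of the new key is Eb.
Degree 3 carries a minor triad in major keys, so the destination is Eb major.
Check: the diatonic triads of Eb major are Eb (I), Fm (ii), Gm (iii), Ab (IV), Bb (V), Cm (vi), Ddim (vii°) — G minor is indeed iii.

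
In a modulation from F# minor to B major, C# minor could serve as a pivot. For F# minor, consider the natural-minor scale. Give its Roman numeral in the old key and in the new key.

The scale of F# minor (natural minor) is F# G# A B C# D E; C# is degree 5, and the triad built there (C#-E-G#) is minor, so it is v.
The scale of B major is B C# D# E F# G# A#; C# is degree 2, and the triad built there (C#-E-G#) is minor, so it is ii.

v in F# minor; ii in B major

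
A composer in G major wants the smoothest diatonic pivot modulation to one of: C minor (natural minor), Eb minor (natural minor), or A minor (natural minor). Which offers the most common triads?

Triads of G major: G major (I), A minor (ii), B minor (iii), C major (IV), D major (V), E minor (vi), F# diminished (vii°).
C minor (natural minor) shares 0: none.
Eb minor (natural minor) shares 0: none.
A minor (natural minor) shares 4: G, Am, C, Em.
The most common triads (4) are shared with A minor.

A minor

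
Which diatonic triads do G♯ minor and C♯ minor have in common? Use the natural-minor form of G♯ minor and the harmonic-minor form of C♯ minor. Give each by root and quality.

Triads in G♯ minor (natural minor): G♯m (i), A♯dim (ii°), B (III), C♯m (iv), D♯m (v), E (VI), F♯ (VII).
Triads in C♯ minor (harmonic minor): C♯m (i), D♯dim (ii°), Eaug (III+), F♯m (iv), G♯ (V), A (VI), B♯dim (vii°).
Shared triads with their functions: C♯m (iv in G♯ minor, i in C♯ minor).

C♯m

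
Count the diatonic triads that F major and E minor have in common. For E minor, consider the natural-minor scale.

Diatonic triads of F major: F major (I), G minor (ii), A minor (iii), B♭ major (IV), C major (V), D minor (vi), E diminished (vii°).
Diatonic triads of E minor (natural minor): E minor (i), F♯ diminished (ii°), G major (III), A minor (iv), B minor (v), C major (VI), D major (VII).
Matching root and quality in both lists: A minor, C major.
That gives 2 common triads.

2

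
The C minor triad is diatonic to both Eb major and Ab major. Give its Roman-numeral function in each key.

The scale of Eb major is Eb F G Ab Bb C D; C is degree 6, and the triad built there (C-Eb-G) is minor, so it is vi.
The scale of Ab major is Ab Bb C Db Eb F G; C is degree 3, and the triad built there (C-Eb-G) is minor, so it is iii.

vi in Eb major; iii in Ab major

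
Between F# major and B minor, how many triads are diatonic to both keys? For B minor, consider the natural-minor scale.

0

Diatonic triads of F# major: F# major (I), G# minor (ii), A# minor (iii), B major (IV), C# major (V), D# minor (vi), E# diminished (vii°).
Diatonic triads of B minor (natural minor): B minor (i), C# diminished (ii°), D major (III), E minor (iv), F# minor (v), G major (VI), A major (VII).
No triad has the same root and quality in both keys.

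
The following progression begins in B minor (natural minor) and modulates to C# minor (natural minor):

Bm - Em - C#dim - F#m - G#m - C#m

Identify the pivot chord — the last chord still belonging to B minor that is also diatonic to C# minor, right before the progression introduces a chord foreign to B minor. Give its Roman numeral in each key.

Chords diatonic to B minor: Bm, C#dim, D, Em, F#m, G, A.
Reading the progression, the first chord not in that set is G#m, so the modulation leaves B minor there.
The chord immediately before G#m is F#m, which is diatonic to both keys: v in B minor and iv in C# minor.

F#m — v in B minor, iv in C# minor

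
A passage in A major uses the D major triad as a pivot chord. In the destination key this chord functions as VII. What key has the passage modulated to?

E minor

The numeral VII denotes a major triad on scale degree 7. With D on degree 7, the tonic of the new key is E.
Degree 7 carries a major triad in natural-minor keys, so the destination is E minor.
Check: the diatonic triads of E minor (natural minor) are Em (i), F#dim (ii°), G (III), Am (iv), Bm (v), C (VI), D (VII) — D major is indeed VII.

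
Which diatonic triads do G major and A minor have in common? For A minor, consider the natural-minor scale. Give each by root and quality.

Triads in G major: G (I), Am (ii), Bm (iii), C (IV), D (V), Em (vi), F♯dim (vii°).
Triads in A minor (natural minor): Am (i), Bdim (ii°), C (III), Dm (iv), Em (v), F (VI), G (VII).
Shared triads with their functions: G (I in G major, VII in A minor); Am (ii in G major, i in A minor); C (IV in G major, III in A minor); Em (vi in G major, v in A minor).

G, Am, C, Em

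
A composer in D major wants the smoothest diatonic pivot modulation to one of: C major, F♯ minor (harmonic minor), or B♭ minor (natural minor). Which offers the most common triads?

F♯ minor

Triads of D major: D (I), Em (ii), F♯m (iii), G (IV), A (V), Bm (vi), C♯dim (vii°).
C major shares 2: Em, G.
F♯ minor (harmonic minor) shares 3: D, F♯m, Bm.
B♭ minor (natural minor) shares 0: none.
The most common triads (3) are shared with F♯ minor.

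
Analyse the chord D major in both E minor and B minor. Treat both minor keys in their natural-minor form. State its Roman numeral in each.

VII in E minor; III in B minor

The scale of E minor (natural minor) is E F# G A B C D; D is degree 7, and the triad built there (D-F#-A) is major, so it is VII.
The scale of B minor (natural minor) is B C# D E F# G A; D is degree 3, and the triad built there (D-F#-A) is major, so it is III.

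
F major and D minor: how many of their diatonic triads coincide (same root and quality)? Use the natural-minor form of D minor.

7

Diatonic triads of F major: F major (I), G minor (ii), A minor (iii), Bb major (IV), C major (V), D minor (vi), E diminished (vii°).
Diatonic triads of D minor (natural minor): D minor (i), E diminished (ii°), F major (III), G minor (iv), A minor (v), Bb major (VI), C major (VII).
Matching root and quality in both lists: F major, G minor, A minor, Bb major, C major, D minor, E diminished.
That gives 7 common triads.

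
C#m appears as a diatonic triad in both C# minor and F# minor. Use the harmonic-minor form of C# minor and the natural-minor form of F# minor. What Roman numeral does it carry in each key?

i in C# minor; v in F# minor

The scale of C# minor (harmonic minor) is C# D# E F# G# A B#; C# is degree 1, and the triad built there (C#-E-G#) is minor, so it is i.
The scale of F# minor (natural minor) is F# G# A B C# D E; C# is degree 5, and the triad built there (C#-E-G#) is minor, so it is v.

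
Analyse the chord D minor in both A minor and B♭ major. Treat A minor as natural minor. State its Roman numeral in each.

iv in A minor; iii in B♭ major

The scale of A minor (natural minor) is A B C D E F G; D is degree 4, and the triad built there (D-F-A) is minor, so it is iv.
The scale of B♭ major is B♭ C D E♭ F G A; D is degree 3, and the triad built there (D-F-A) is minor, so it is iii.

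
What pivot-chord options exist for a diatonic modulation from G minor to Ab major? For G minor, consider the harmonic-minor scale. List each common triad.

Cm, Eb

Triads in G minor (harmonic minor): G minor (i), A diminished (ii°), Bb augmented (III+), C minor (iv), D major (V), Eb major (VI), F# diminished (vii°).
Triads in Ab major: Ab major (I), Bb minor (ii), C minor (iii), Db major (IV), Eb major (V), F minor (vi), G diminished (vii°).
Shared triads with their functions: C minor (iv in G minor, iii in Ab major); Eb major (VI in G minor, V in Ab major).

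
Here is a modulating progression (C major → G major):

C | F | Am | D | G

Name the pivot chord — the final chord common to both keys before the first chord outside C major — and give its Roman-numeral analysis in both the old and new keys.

Am — vi in C major, ii in G major

Chords diatonic to C major: C, Dm, Em, F, G, Am, Bdim.
Reading the progression, the first chord not in that set is D, so the modulation leaves C major there.
The chord immediately before D is Am, which is diatonic to both keys: vi in C major and ii in G major.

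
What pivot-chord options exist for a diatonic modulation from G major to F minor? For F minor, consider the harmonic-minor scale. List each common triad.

C

Triads in G major: G (I), Am (ii), Bm (iii), C (IV), D (V), Em (vi), F#dim (vii°).
Triads in F minor (harmonic minor): Fm (i), Gdim (ii°), Abaug (III+), Bbm (iv), C (V), Db (VI), Edim (vii°).
Shared triads with their functions: C (IV in G major, V in F minor).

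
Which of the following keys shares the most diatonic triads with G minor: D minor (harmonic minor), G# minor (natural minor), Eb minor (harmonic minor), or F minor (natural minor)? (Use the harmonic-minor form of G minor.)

Triads of G minor (harmonic minor): Gm (i), Adim (ii°), Bbaug (III+), Cm (iv), D (V), Eb (VI), F#dim (vii°).
D minor (harmonic minor) shares 1: Gm.
G# minor (natural minor) shares 0: none.
Eb minor (harmonic minor) shares 0: none.
F minor (natural minor) shares 2: Cm, Eb.
The most common triads (2) are shared with F minor.

F minor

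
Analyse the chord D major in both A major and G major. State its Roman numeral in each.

IV in A major; V in G major

The scale of A major is A B C# D E F# G#; D is degree 4, and the triad built there (D-F#-A) is major, so it is IV.
The scale of G major is G A B C D E F#; D is degree 5, and the triad built there (D-F#-A) is major, so it is V.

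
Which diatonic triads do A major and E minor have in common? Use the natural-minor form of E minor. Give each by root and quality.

Triads in A major: A (I), Bm (ii), C#m (iii), D (IV), E (V), F#m (vi), G#dim (vii°).
Triads in E minor (natural minor): Em (i), F#dim (ii°), G (III), Am (iv), Bm (v), C (VI), D (VII).
Shared triads with their functions: Bm (ii in A major, v in E minor); D (IV in A major, VII in E minor).

Bm, D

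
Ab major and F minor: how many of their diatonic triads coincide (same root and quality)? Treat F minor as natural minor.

7

Diatonic triads of Ab major: Ab (I), Bbm (ii), Cm (iii), Db (IV), Eb (V), Fm (vi), Gdim (vii°).
Diatonic triads of F minor (natural minor): Fm (i), Gdim (ii°), Ab (III), Bbm (iv), Cm (v), Db (VI), Eb (VII).
Matching root and quality in both lists: Ab, Bbm, Cm, Db, Eb, Fm, Gdim.
That gives 7 common triads.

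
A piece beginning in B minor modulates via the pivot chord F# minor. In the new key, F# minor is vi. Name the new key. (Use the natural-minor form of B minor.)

The numeral vi denotes a minor triad on scale degree 6. With F# on degree 6, the tonic of the new key is A.
Degree 6 carries a minor triad in major keys, so the destination is A major.
Check: the diatonic triads of A major are A (I), Bm (ii), C#m (iii), D (IV), E (V), F#m (vi), G#dim (vii°) — F# minor is indeed vi.

A major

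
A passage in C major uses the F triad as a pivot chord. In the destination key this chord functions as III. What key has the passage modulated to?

D minor

The numeral III denotes a major triad on scale degree 3. With F on degree 3, the tonic of the new key is D.
Degree 3 carries a major triad in natural-minor keys, so the destination is D minor.
Check: the diatonic triads of D minor (natural minor) are Dm (i), Edim (ii°), F (III), Gm (iv), Am (v), Bb (VI), C (VII) — F is indeed III.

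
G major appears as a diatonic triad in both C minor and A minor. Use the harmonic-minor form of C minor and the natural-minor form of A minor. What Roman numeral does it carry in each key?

The scale of C minor (harmonic minor) is C D Eb F G Ab B; G is degree 5, and the triad built there (G-B-D) is major, so it is V.
The scale of A minor (natural minor) is A B C D E F G; G is degree 7, and the triad built there (G-B-D) is major, so it is VII.

V in C minor; VII in A minor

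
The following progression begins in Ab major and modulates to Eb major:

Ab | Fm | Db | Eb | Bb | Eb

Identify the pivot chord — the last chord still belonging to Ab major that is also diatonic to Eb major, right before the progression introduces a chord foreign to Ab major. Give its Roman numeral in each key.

Chords diatonic to Ab major: Ab, Bbm, Cm, Db, Eb, Fm, Gdim.
Reading the progression, the first chord not in that set is Bb, so the modulation leaves Ab major there.
The chord immediately before Bb is Eb, which is diatonic to both keys: V in Ab major and I in Eb major.

Eb — V in Ab major, I in Eb major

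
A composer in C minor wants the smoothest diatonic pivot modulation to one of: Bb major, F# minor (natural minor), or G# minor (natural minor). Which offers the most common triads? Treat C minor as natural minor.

Bb major

Triads of C minor (natural minor): C minor (i), D diminished (ii°), Eb major (III), F minor (iv), G minor (v), Ab major (VI), Bb major (VII).
Bb major shares 4: Cm, Eb, Gm, Bb.
F# minor (natural minor) shares 0: none.
G# minor (natural minor) shares 0: none.
The most common triads (4) are shared with Bb major.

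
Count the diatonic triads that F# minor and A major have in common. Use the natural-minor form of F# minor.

7

Diatonic triads of F# minor (natural minor): F#m (i), G#dim (ii°), A (III), Bm (iv), C#m (v), D (VI), E (VII).
Diatonic triads of A major: A (I), Bm (ii), C#m (iii), D (IV), E (V), F#m (vi), G#dim (vii°).
Matching root and quality in both lists: F#m, G#dim, A, Bm, C#m, D, E.
That gives 7 common triads.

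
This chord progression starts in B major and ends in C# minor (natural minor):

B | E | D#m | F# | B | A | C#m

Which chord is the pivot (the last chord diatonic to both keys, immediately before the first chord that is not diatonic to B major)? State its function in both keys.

B — I in B major, VII in C# minor

Chords diatonic to B major: B, C#m, D#m, E, F#, G#m, A#dim.
Reading the progression, the first chord not in that set is A, so the modulation leaves B major there.
The chord immediately before A is B, which is diatonic to both keys: I in B major and VII in C# minor.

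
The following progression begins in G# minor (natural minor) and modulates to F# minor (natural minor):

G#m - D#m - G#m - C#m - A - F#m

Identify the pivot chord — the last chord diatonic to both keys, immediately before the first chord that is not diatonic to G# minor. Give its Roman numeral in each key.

Chords diatonic to G# minor: G#m, A#dim, B, C#m, D#m, E, F#.
Reading the progression, the first chord not in that set is A, so the modulation leaves G# minor there.
The chord immediately before A is C#m, which is diatonic to both keys: iv in G# minor and v in F# minor.

C#m — iv in G# minor, v in F# minor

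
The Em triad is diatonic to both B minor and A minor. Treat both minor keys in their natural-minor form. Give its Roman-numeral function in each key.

iv in B minor; v in A minor

The scale of B minor (natural minor) is B C# D E F# G A; E is degree 4, and the triad built there (E-G-B) is minor, so it is iv.
The scale of A minor (natural minor) is A B C D E F G; E is degree 5, and the triad built there (E-G-B) is minor, so it is v.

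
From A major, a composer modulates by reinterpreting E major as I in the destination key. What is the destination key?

E major

The numeral I denotes a major triad on scale degree 1. With E on degree 1, the tonic of the new key is E.
Degree 1 carries a major triad in major keys, so the destination is E major.
Check: the diatonic triads of E major are E (I), F♯m (ii), G♯m (iii), A (IV), B (V), C♯m (vi), D♯dim (vii°) — E major is indeed I.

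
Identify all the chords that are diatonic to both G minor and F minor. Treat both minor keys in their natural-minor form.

Triads in G minor (natural minor): Gm (i), Adim (ii°), Bb (III), Cm (iv), Dm (v), Eb (VI), F (VII).
Triads in F minor (natural minor): Fm (i), Gdim (ii°), Ab (III), Bbm (iv), Cm (v), Db (VI), Eb (VII).
Shared triads with their functions: Cm (iv in G minor, v in F minor); Eb (VI in G minor, VII in F minor).

Cm, Eb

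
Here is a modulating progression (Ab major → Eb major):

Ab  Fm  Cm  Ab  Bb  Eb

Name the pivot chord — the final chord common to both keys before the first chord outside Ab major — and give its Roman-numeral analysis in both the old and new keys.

Chords diatonic to Ab major: Ab, Bbm, Cm, Db, Eb, Fm, Gdim.
Reading the progression, the first chord not in that set is Bb, so the modulation leaves Ab major there.
The chord immediately before Bb is Ab, which is diatonic to both keys: I in Ab major and IV in Eb major.

Ab — I in Ab major, IV in Eb major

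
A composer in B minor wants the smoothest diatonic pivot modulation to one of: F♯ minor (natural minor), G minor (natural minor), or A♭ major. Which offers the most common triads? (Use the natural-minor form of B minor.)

Triads of B minor (natural minor): Bm (i), C♯dim (ii°), D (III), Em (iv), F♯m (v), G (VI), A (VII).
F♯ minor (natural minor) shares 4: Bm, D, F♯m, A.
G minor (natural minor) shares 0: none.
A♭ major shares 0: none.
The most common triads (4) are shared with F♯ minor.

F♯ minor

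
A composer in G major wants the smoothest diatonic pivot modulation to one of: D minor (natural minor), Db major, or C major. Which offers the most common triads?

Triads of G major: G major (I), A minor (ii), B minor (iii), C major (IV), D major (V), E minor (vi), F# diminished (vii°).
D minor (natural minor) shares 2: Am, C.
Db major shares 0: none.
C major shares 4: G, Am, C, Em.
The most common triads (4) are shared with C major.

C major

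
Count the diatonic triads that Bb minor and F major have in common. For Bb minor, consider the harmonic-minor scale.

1

Diatonic triads of Bb minor (harmonic minor): Bbm (i), Cdim (ii°), Dbaug (III+), Ebm (iv), F (V), Gb (VI), Adim (vii°).
Diatonic triads of F major: F (I), Gm (ii), Am (iii), Bb (IV), C (V), Dm (vi), Edim (vii°).
Matching root and quality in both lists: F.
That gives 1 common triad.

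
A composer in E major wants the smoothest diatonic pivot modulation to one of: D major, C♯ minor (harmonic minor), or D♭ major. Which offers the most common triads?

C♯ minor

Triads of E major: E major (I), F♯ minor (ii), G♯ minor (iii), A major (IV), B major (V), C♯ minor (vi), D♯ diminished (vii°).
D major shares 2: F♯m, A.
C♯ minor (harmonic minor) shares 4: F♯m, A, C♯m, D♯dim.
D♭ major shares 0: none.
The most common triads (4) are shared with C♯ minor.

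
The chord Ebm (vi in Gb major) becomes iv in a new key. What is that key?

The numeral iv denotes a minor triad on scale degree 4. With Eb on degree 4, the tonic of the new key is Bb.
Degree 4 carries a minor triad in minor keys, so the destination is Bb minor.
Check: the diatonic triads of Bb minor (natural minor) are Bbm (i), Cdim (ii°), Db (III), Ebm (iv), Fm (v), Gb (VI), Ab (VII) — Ebm is indeed iv.

Bb minor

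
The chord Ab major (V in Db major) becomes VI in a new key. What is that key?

The numeral VI denotes a major triad on scale degree 6. With Ab on degree 6, the tonic of the new key is C.
Degree 6 carries a major triad in minor keys, so the destination is C minor.
Check: the diatonic triads of C minor (natural minor) are Cm (i), Ddim (ii°), Eb (III), Fm (iv), Gm (v), Ab (VI), Bb (VII) — Ab major is indeed VI.

C minor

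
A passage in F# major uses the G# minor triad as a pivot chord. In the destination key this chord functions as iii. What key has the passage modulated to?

E major

The numeral iii denotes a minor triad on scale degree 3. With G# on degree 3, the tonic of the new key is E.
Degree 3 carries a minor triad in major keys, so the destination is E major.
Check: the diatonic triads of E major are E (I), F#m (ii), G#m (iii), A (IV), B (V), C#m (vi), D#dim (vii°) — G# minor is indeed iii.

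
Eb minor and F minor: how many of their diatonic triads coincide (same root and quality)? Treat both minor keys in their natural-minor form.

Diatonic triads of Eb minor (natural minor): Eb minor (i), F diminished (ii°), Gb major (III), Ab minor (iv), Bb minor (v), Cb major (VI), Db major (VII).
Diatonic triads of F minor (natural minor): F minor (i), G diminished (ii°), Ab major (III), Bb minor (iv), C minor (v), Db major (VI), Eb major (VII).
Matching root and quality in both lists: Bb minor, Db major.
That gives 2 common triads.

2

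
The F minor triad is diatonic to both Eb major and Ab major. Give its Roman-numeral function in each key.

ii in Eb major; vi in Ab major

The scale of Eb major is Eb F G Ab Bb C D; F is degree 2, and the triad built there (F-Ab-C) is minor, so it is ii.
The scale of Ab major is Ab Bb C Db Eb F G; F is degree 6, and the triad built there (F-Ab-C) is minor, so it is vi.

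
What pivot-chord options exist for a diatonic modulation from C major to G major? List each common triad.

Triads in C major: C major (I), D minor (ii), E minor (iii), F major (IV), G major (V), A minor (vi), B diminished (vii°).
Triads in G major: G major (I), A minor (ii), B minor (iii), C major (IV), D major (V), E minor (vi), F# diminished (vii°).
Shared triads with their functions: C major (I in C major, IV in G major); E minor (iii in C major, vi in G major); G major (V in C major, I in G major); A minor (vi in C major, ii in G major).

C, Em, G, Am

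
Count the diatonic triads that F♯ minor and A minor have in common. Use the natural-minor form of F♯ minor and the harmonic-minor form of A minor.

2

Diatonic triads of F♯ minor (natural minor): F♯m (i), G♯dim (ii°), A (III), Bm (iv), C♯m (v), D (VI), E (VII).
Diatonic triads of A minor (harmonic minor): Am (i), Bdim (ii°), Caug (III+), Dm (iv), E (V), F (VI), G♯dim (vii°).
Matching root and quality in both lists: G♯dim, E.
That gives 2 common triads.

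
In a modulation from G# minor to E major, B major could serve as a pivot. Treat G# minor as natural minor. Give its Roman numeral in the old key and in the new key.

III in G# minor; V in E major

The scale of G# minor (natural minor) is G# A# B C# D# E F#; B is degree 3, and the triad built there (B-D#-F#) is major, so it is III.
The scale of E major is E F# G# A B C# D#; B is degree 5, and the triad built there (B-D#-F#) is major, so it is V.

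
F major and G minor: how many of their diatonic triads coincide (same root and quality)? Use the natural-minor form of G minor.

Diatonic triads of F major: F major (I), G minor (ii), A minor (iii), Bb major (IV), C major (V), D minor (vi), E diminished (vii°).
Diatonic triads of G minor (natural minor): G minor (i), A diminished (ii°), Bb major (III), C minor (iv), D minor (v), Eb major (VI), F major (VII).
Matching root and quality in both lists: F major, G minor, Bb major, D minor.
That gives 4 common triads.

4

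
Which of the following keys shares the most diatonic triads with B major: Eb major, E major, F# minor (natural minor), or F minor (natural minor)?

E major

Triads of B major: B major (I), C# minor (ii), D# minor (iii), E major (IV), F# major (V), G# minor (vi), A# diminished (vii°).
Eb major shares 0: none.
E major shares 4: B, C#m, E, G#m.
F# minor (natural minor) shares 2: C#m, E.
F minor (natural minor) shares 0: none.
The most common triads (4) are shared with E major.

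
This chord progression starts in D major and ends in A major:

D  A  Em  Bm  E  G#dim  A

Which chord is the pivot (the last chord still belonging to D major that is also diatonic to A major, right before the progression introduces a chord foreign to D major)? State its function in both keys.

Bm — vi in D major, ii in A major

Chords diatonic to D major: D, Em, F#m, G, A, Bm, C#dim.
Reading the progression, the first chord not in that set is E, so the modulation leaves D major there.
The chord immediately before E is Bm, which is diatonic to both keys: vi in D major and ii in A major.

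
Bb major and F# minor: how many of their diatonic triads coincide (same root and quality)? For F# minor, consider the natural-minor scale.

Diatonic triads of Bb major: Bb (I), Cm (ii), Dm (iii), Eb (IV), F (V), Gm (vi), Adim (vii°).
Diatonic triads of F# minor (natural minor): F#m (i), G#dim (ii°), A (III), Bm (iv), C#m (v), D (VI), E (VII).
No triad has the same root and quality in both keys.

0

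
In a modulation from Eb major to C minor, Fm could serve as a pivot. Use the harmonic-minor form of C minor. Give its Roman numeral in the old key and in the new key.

ii in Eb major; iv in C minor

The scale of Eb major is Eb F G Ab Bb C D; F is degree 2, and the triad built there (F-Ab-C) is minor, so it is ii.
The scale of C minor (harmonic minor) is C D Eb F G Ab B; F is degree 4, and the triad built there (F-Ab-C) is minor, so it is iv.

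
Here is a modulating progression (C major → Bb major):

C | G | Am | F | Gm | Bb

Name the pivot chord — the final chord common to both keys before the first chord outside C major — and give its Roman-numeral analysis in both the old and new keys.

Chords diatonic to C major: C, Dm, Em, F, G, Am, Bdim.
Reading the progression, the first chord not in that set is Gm, so the modulation leaves C major there.
The chord immediately before Gm is F, which is diatonic to both keys: IV in C major and V in Bb major.

F — IV in C major, V in Bb major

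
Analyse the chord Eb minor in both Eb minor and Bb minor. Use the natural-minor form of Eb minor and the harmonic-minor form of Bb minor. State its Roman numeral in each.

The scale of Eb minor (natural minor) is Eb F Gb Ab Bb Cb Db; Eb is degree 1, and the triad built there (Eb-Gb-Bb) is minor, so it is i.
The scale of Bb minor (harmonic minor) is Bb C Db Eb F Gb A; Eb is degree 4, and the triad built there (Eb-Gb-Bb) is minor, so it is iv.

i in Eb minor; iv in Bb minor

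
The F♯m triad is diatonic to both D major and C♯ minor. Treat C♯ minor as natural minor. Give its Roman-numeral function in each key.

iii in D major; iv in C♯ minor

The scale of D major is D E F♯ G A B C♯; F♯ is degree 3, and the triad built there (F♯-A-C♯) is minor, so it is iii.
The scale of C♯ minor (natural minor) is C♯ D♯ E F♯ G♯ A B; F♯ is degree 4, and the triad built there (F♯-A-C♯) is minor, so it is iv.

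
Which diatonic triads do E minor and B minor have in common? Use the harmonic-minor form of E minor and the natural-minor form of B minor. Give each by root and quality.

Em

Triads in E minor (harmonic minor): Em (i), F#dim (ii°), Gaug (III+), Am (iv), B (V), C (VI), D#dim (vii°).
Triads in B minor (natural minor): Bm (i), C#dim (ii°), D (III), Em (iv), F#m (v), G (VI), A (VII).
Shared triads with their functions: Em (i in E minor, iv in B minor).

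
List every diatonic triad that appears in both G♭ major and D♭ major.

Triads in G♭ major: G♭ (I), A♭m (ii), B♭m (iii), C♭ (IV), D♭ (V), E♭m (vi), Fdim (vii°).
Triads in D♭ major: D♭ (I), E♭m (ii), Fm (iii), G♭ (IV), A♭ (V), B♭m (vi), Cdim (vii°).
Shared triads with their functions: G♭ (I in G♭ major, IV in D♭ major); B♭m (iii in G♭ major, vi in D♭ major); D♭ (V in G♭ major, I in D♭ major); E♭m (vi in G♭ major, ii in D♭ major).

G♭, B♭m, D♭, E♭m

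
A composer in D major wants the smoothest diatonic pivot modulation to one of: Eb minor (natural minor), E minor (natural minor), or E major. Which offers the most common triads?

Triads of D major: D (I), Em (ii), F#m (iii), G (IV), A (V), Bm (vi), C#dim (vii°).
Eb minor (natural minor) shares 0: none.
E minor (natural minor) shares 4: D, Em, G, Bm.
E major shares 2: F#m, A.
The most common triads (4) are shared with E minor.

E minor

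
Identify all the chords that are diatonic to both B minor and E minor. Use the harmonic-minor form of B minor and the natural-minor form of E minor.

Bm, Em, G

Triads in B minor (harmonic minor): B minor (i), C# diminished (ii°), D augmented (III+), E minor (iv), F# major (V), G major (VI), A# diminished (vii°).
Triads in E minor (natural minor): E minor (i), F# diminished (ii°), G major (III), A minor (iv), B minor (v), C major (VI), D major (VII).
Shared triads with their functions: B minor (i in B minor, v in E minor); E minor (iv in B minor, i in E minor); G major (VI in B minor, III in E minor).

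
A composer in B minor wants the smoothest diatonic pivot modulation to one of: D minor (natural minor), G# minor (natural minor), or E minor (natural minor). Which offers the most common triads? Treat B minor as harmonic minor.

Triads of B minor (harmonic minor): B minor (i), C# diminished (ii°), D augmented (III+), E minor (iv), F# major (V), G major (VI), A# diminished (vii°).
D minor (natural minor) shares 0: none.
G# minor (natural minor) shares 2: F#, A#dim.
E minor (natural minor) shares 3: Bm, Em, G.
The most common triads (3) are shared with E minor.

E minor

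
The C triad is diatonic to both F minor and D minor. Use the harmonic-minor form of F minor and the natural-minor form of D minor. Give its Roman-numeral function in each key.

V in F minor; VII in D minor

The scale of F minor (harmonic minor) is F G Ab Bb C Db E; C is degree 5, and the triad built there (C-E-G) is major, so it is V.
The scale of D minor (natural minor) is D E F G A Bb C; C is degree 7, and the triad built there (C-E-G) is major, so it is VII.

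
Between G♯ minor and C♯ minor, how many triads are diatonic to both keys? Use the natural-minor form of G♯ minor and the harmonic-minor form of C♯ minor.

1

Diatonic triads of G♯ minor (natural minor): G♯ minor (i), A♯ diminished (ii°), B major (III), C♯ minor (iv), D♯ minor (v), E major (VI), F♯ major (VII).
Diatonic triads of C♯ minor (harmonic minor): C♯ minor (i), D♯ diminished (ii°), E augmented (III+), F♯ minor (iv), G♯ major (V), A major (VI), B♯ diminished (vii°).
Matching root and quality in both lists: C♯ minor.
That gives 1 common triad.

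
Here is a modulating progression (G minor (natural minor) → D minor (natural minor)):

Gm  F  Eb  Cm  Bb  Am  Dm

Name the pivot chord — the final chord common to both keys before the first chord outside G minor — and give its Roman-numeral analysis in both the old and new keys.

Bb — III in G minor, VI in D minor

Chords diatonic to G minor: Gm, Adim, Bb, Cm, Dm, Eb, F.
Reading the progression, the first chord not in that set is Am, so the modulation leaves G minor there.
The chord immediately before Am is Bb, which is diatonic to both keys: III in G minor and VI in D minor.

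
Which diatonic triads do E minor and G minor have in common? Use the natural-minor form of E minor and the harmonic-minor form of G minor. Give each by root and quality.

F#dim, D

Triads in E minor (natural minor): Em (i), F#dim (ii°), G (III), Am (iv), Bm (v), C (VI), D (VII).
Triads in G minor (harmonic minor): Gm (i), Adim (ii°), Bbaug (III+), Cm (iv), D (V), Eb (VI), F#dim (vii°).
Shared triads with their functions: F#dim (ii° in E minor, vii° in G minor); D (VII in E minor, V in G minor).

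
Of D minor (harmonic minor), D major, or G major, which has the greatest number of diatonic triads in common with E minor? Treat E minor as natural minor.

G major

Triads of E minor (natural minor): Em (i), F#dim (ii°), G (III), Am (iv), Bm (v), C (VI), D (VII).
D minor (harmonic minor) shares 0: none.
D major shares 4: Em, G, Bm, D.
G major shares 7: Em, F#dim, G, Am, Bm, C, D.
The most common triads (7) are shared with G major.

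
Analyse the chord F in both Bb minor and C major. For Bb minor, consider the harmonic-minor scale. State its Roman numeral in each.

The scale of Bb minor (harmonic minor) is Bb C Db Eb F Gb A; F is degree 5, and the triad built there (F-A-C) is major, so it is V.
The scale of C major is C D E F G A B; F is degree 4, and the triad built there (F-A-C) is major, so it is IV.

V in Bb minor; IV in C major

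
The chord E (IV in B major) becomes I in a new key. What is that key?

The numeral I denotes a major triad on scale degree 1. With E on degree 1, the tonic of the new key is E.
Degree 1 carries a major triad in major keys, so the destination is E major.
Check: the diatonic triads of E major are E (I), F#m (ii), G#m (iii), A (IV), B (V), C#m (vi), D#dim (vii°) — E is indeed I.

E major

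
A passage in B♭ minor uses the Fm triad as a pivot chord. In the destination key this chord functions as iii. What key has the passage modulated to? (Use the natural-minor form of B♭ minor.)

The numeral iii denotes a minor triad on scale degree 3. With F on degree 3, the tonic of the new key is D♭.
Degree 3 carries a minor triad in major keys, so the destination is D♭ major.
Check: the diatonic triads of D♭ major are D♭ (I), E♭m (ii), Fm (iii), G♭ (IV), A♭ (V), B♭m (vi), Cdim (vii°) — Fm is indeed iii.

D♭ major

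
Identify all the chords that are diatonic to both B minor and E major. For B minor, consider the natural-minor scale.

F#m, A

Triads in B minor (natural minor): B minor (i), C# diminished (ii°), D major (III), E minor (iv), F# minor (v), G major (VI), A major (VII).
Triads in E major: E major (I), F# minor (ii), G# minor (iii), A major (IV), B major (V), C# minor (vi), D# diminished (vii°).
Shared triads with their functions: F# minor (v in B minor, ii in E major); A major (VII in B minor, IV in E major).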